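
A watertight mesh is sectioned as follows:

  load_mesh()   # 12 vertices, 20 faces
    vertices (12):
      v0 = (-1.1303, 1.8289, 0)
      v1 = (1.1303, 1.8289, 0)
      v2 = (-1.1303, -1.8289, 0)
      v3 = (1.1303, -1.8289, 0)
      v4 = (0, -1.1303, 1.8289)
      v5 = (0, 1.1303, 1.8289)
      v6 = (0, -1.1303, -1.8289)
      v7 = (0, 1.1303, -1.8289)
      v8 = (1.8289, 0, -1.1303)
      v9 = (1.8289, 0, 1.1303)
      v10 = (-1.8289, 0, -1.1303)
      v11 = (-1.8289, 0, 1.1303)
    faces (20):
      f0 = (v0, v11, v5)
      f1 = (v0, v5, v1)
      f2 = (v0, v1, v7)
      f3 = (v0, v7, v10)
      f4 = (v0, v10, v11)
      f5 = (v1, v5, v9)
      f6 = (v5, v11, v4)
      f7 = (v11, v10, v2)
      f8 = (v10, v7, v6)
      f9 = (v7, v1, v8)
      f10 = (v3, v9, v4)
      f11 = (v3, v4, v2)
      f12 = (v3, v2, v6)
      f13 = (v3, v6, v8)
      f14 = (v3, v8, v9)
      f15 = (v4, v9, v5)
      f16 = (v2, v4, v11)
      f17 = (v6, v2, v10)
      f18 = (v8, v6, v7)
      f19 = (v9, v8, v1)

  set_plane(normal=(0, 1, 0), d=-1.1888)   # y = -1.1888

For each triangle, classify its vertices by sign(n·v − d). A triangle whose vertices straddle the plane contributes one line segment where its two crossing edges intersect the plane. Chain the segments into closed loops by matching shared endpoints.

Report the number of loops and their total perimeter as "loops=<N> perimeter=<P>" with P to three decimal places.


Straddling triangles (8 of 20):
  (v11,v10,v2) [++-] → (-1.3748, -1.1888, -0.395596)–(-1.3748, -1.1888, 0.395596)  len=0.7912
  (v3,v9,v4) [-++] → (1.3748, -1.1888, 0.395596)–(0.0946501, -1.1888, 1.67575)  len=1.8104
  (v3,v4,v2) [-+-] → (0.0946501, -1.1888, 1.67575)–(-0.0946501, -1.1888, 1.67575)  len=0.1893
  (v3,v2,v6) [--+] → (-0.0946501, -1.1888, -1.67575)–(0.0946501, -1.1888, -1.67575)  len=0.1893
  (v3,v6,v8) [-++] → (0.0946501, -1.1888, -1.67575)–(1.3748, -1.1888, -0.395596)  len=1.8104
  (v3,v8,v9) [-++] → (1.3748, -1.1888, -0.395596)–(1.3748, -1.1888, 0.395596)  len=0.7912
  (v2,v4,v11) [-++] → (-0.0946501, -1.1888, 1.67575)–(-1.3748, -1.1888, 0.395596)  len=1.8104
  (v6,v2,v10) [+-+] → (-0.0946501, -1.1888, -1.67575)–(-1.3748, -1.1888, -0.395596)  len=1.8104

Chained into 1 loop(s):
  loop 1: 8 segments, perimeter = 9.2026
Total perimeter = 9.203

loops=1 perimeter=9.203


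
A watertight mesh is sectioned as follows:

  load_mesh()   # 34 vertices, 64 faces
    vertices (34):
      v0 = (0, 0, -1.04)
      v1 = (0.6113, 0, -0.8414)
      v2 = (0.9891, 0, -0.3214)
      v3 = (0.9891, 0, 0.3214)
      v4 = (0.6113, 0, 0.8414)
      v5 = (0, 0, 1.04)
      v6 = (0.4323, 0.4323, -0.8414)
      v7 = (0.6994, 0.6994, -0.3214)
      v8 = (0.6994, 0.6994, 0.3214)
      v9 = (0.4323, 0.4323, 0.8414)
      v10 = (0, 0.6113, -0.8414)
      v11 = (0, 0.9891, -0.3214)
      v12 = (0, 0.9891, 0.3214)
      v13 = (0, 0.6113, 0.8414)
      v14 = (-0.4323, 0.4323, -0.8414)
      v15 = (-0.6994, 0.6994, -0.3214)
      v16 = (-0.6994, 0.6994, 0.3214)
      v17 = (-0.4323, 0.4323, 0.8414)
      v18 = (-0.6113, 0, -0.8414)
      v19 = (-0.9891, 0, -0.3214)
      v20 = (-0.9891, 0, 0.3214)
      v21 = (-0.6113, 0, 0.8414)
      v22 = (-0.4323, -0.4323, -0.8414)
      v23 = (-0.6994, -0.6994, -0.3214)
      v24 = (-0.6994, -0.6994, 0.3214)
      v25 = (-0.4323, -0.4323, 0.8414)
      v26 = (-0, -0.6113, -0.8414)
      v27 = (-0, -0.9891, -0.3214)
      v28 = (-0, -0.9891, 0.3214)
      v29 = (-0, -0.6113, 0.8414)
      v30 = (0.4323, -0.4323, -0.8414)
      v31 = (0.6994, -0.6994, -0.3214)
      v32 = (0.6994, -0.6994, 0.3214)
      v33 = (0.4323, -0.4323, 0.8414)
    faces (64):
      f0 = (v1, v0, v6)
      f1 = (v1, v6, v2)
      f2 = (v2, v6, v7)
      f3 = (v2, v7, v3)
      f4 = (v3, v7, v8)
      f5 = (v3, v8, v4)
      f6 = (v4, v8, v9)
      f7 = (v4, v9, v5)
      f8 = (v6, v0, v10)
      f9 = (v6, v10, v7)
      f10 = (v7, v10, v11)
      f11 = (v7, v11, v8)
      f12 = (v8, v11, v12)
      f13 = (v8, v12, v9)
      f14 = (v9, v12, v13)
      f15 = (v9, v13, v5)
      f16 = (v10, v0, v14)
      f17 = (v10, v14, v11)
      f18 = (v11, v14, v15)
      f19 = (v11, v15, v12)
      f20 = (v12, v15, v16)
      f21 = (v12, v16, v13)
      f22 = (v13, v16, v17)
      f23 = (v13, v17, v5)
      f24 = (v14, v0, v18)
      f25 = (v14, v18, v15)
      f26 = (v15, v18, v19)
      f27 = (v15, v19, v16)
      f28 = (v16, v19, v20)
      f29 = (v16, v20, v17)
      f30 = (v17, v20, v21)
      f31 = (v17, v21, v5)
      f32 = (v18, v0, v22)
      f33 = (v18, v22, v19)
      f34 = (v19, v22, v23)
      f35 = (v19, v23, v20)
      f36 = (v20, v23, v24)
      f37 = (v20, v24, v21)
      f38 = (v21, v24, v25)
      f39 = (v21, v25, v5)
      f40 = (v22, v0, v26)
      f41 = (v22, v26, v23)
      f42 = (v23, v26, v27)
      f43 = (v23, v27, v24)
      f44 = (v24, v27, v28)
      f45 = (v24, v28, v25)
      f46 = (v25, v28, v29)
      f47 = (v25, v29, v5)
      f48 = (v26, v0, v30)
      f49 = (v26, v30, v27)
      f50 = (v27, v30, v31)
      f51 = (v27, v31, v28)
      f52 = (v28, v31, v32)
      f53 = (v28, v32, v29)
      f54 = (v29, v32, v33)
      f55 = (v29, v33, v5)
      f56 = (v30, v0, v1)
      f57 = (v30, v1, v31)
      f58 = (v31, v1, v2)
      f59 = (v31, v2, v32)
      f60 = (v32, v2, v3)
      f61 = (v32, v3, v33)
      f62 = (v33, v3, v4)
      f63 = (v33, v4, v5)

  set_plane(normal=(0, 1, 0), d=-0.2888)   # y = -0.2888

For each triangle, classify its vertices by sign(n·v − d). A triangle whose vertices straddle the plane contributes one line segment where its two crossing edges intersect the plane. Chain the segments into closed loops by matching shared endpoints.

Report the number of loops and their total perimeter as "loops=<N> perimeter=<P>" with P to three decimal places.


loops=1 perimeter=5.876

Straddling triangles (20 of 64):
  (v18,v0,v22) [++-] → (-0.2888, -0.2888, -0.907324)–(-0.491718, -0.2888, -0.8414)  len=0.2134
  (v18,v22,v19) [+-+] → (-0.491718, -0.2888, -0.8414)–(-0.617127, -0.2888, -0.668788)  len=0.2134
  (v19,v22,v23) [+--] → (-0.617127, -0.2888, -0.668788)–(-0.869476, -0.2888, -0.3214)  len=0.4294
  (v19,v23,v20) [+-+] → (-0.869476, -0.2888, -0.3214)–(-0.869476, -0.2888, 0.0559716)  len=0.3774
  (v20,v23,v24) [+--] → (-0.869476, -0.2888, 0.0559716)–(-0.869476, -0.2888, 0.3214)  len=0.2654
  (v20,v24,v21) [+-+] → (-0.869476, -0.2888, 0.3214)–(-0.647679, -0.2888, 0.626679)  len=0.3773
  (v21,v24,v25) [+--] → (-0.647679, -0.2888, 0.626679)–(-0.491718, -0.2888, 0.8414)  len=0.2654
  (v21,v25,v5) [+-+] → (-0.491718, -0.2888, 0.8414)–(-0.2888, -0.2888, 0.907324)  len=0.2134
  (v22,v0,v26) [-+-] → (-0.2888, -0.2888, -0.907324)–(0, -0.2888, -0.946174)  len=0.2914
  (v25,v29,v5) [--+] → (0, -0.2888, 0.946174)–(-0.2888, -0.2888, 0.907324)  len=0.2914
  (v26,v0,v30) [-+-] → (0, -0.2888, -0.946174)–(0.2888, -0.2888, -0.907324)  len=0.2914
  (v29,v33,v5) [--+] → (0.2888, -0.2888, 0.907324)–(0, -0.2888, 0.946174)  len=0.2914
  (v30,v0,v1) [-++] → (0.2888, -0.2888, -0.907324)–(0.491718, -0.2888, -0.8414)  len=0.2134
  (v30,v1,v31) [-+-] → (0.491718, -0.2888, -0.8414)–(0.647679, -0.2888, -0.626679)  len=0.2654
  (v31,v1,v2) [-++] → (0.647679, -0.2888, -0.626679)–(0.869476, -0.2888, -0.3214)  len=0.3773
  (v31,v2,v32) [-+-] → (0.869476, -0.2888, -0.3214)–(0.869476, -0.2888, -0.0559716)  len=0.2654
  (v32,v2,v3) [-++] → (0.869476, -0.2888, -0.0559716)–(0.869476, -0.2888, 0.3214)  len=0.3774
  (v32,v3,v33) [-+-] → (0.869476, -0.2888, 0.3214)–(0.617127, -0.2888, 0.668788)  len=0.4294
  (v33,v3,v4) [-++] → (0.617127, -0.2888, 0.668788)–(0.491718, -0.2888, 0.8414)  len=0.2134
  (v33,v4,v5) [-++] → (0.491718, -0.2888, 0.8414)–(0.2888, -0.2888, 0.907324)  len=0.2134

Chained into 1 loop(s):
  loop 1: 20 segments, perimeter = 5.8756
Total perimeter = 5.876


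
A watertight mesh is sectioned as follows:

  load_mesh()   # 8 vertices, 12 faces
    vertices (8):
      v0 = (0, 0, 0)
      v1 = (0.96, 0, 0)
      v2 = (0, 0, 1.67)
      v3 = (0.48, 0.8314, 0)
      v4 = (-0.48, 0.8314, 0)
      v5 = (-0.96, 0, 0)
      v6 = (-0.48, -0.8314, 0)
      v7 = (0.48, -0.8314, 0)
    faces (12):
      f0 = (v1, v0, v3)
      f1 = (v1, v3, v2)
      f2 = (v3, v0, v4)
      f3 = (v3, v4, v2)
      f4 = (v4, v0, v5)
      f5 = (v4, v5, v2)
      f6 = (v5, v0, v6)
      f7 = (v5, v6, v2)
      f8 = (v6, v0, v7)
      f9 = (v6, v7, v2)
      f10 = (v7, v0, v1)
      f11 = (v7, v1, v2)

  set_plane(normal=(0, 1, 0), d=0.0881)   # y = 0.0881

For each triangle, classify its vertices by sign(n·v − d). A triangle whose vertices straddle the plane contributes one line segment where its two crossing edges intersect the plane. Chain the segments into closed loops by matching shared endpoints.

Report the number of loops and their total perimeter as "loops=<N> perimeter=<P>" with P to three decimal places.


Straddling triangles (6 of 12):
  (v1,v0,v3) [--+] → (0.0508636, 0.0881, 0)–(0.909136, 0.0881, 0)  len=0.8583
  (v1,v3,v2) [-+-] → (0.909136, 0.0881, 0)–(0.0508636, 0.0881, 1.49304)  len=1.7221
  (v3,v0,v4) [+-+] → (0.0508636, 0.0881, 0)–(-0.0508636, 0.0881, 0)  len=0.1017
  (v3,v4,v2) [++-] → (-0.0508636, 0.0881, 1.49304)–(0.0508636, 0.0881, 1.49304)  len=0.1017
  (v4,v0,v5) [+--] → (-0.0508636, 0.0881, 0)–(-0.909136, 0.0881, 0)  len=0.8583
  (v4,v5,v2) [+--] → (-0.909136, 0.0881, 0)–(-0.0508636, 0.0881, 1.49304)  len=1.7221

Chained into 1 loop(s):
  loop 1: 6 segments, perimeter = 5.3643
Total perimeter = 5.364

loops=1 perimeter=5.364


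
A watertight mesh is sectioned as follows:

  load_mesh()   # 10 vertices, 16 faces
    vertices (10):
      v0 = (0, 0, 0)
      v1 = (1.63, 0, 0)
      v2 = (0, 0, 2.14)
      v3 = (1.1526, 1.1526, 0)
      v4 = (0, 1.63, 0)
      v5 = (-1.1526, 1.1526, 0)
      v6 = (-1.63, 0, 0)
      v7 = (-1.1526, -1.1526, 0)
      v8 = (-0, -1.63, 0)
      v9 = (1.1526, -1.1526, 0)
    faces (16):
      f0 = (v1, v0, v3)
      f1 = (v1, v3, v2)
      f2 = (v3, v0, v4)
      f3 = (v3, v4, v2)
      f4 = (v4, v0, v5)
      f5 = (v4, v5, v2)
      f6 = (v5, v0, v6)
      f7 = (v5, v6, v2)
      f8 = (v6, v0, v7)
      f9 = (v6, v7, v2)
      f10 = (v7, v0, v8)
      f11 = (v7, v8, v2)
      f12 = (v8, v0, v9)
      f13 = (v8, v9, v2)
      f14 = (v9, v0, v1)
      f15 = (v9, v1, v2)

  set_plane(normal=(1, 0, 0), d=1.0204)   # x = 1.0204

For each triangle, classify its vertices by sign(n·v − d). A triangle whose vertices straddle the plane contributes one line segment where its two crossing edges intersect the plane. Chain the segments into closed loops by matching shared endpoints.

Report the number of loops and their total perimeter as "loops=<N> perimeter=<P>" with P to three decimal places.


loops=1 perimeter=5.355

Straddling triangles (8 of 16):
  (v1,v0,v3) [+-+] → (1.0204, 0, 0)–(1.0204, 1.0204, 0)  len=1.0204
  (v1,v3,v2) [++-] → (1.0204, 1.0204, 0.245452)–(1.0204, 0, 0.800334)  len=1.1615
  (v3,v0,v4) [+--] → (1.0204, 1.0204, 0)–(1.0204, 1.20736, 0)  len=0.1870
  (v3,v4,v2) [+--] → (1.0204, 1.20736, 0)–(1.0204, 1.0204, 0.245452)  len=0.3085
  (v8,v0,v9) [--+] → (1.0204, -1.0204, 0)–(1.0204, -1.20736, 0)  len=0.1870
  (v8,v9,v2) [-+-] → (1.0204, -1.20736, 0)–(1.0204, -1.0204, 0.245452)  len=0.3085
  (v9,v0,v1) [+-+] → (1.0204, -1.0204, 0)–(1.0204, 0, 0)  len=1.0204
  (v9,v1,v2) [++-] → (1.0204, 0, 0.800334)–(1.0204, -1.0204, 0.245452)  len=1.1615

Chained into 1 loop(s):
  loop 1: 8 segments, perimeter = 5.3548
Total perimeter = 5.355


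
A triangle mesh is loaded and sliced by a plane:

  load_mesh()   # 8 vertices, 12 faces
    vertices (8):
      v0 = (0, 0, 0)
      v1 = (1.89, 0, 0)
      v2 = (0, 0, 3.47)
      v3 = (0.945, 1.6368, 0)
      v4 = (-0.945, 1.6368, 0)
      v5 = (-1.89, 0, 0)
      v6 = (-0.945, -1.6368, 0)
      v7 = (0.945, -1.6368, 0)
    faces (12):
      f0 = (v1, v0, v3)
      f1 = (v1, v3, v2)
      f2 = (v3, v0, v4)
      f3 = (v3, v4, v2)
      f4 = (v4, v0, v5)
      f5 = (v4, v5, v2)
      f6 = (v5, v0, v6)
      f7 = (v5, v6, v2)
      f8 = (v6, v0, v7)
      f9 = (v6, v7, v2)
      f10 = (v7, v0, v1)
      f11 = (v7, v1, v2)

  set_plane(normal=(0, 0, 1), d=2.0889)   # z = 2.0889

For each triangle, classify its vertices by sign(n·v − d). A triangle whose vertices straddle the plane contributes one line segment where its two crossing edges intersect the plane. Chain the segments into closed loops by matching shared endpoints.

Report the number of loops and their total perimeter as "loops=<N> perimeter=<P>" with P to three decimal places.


Straddling triangles (6 of 12):
  (v1,v3,v2) [--+] → (0.376121, 0.651465, 2.0889)–(0.752242, 0, 2.0889)  len=0.7522
  (v3,v4,v2) [--+] → (-0.376121, 0.651465, 2.0889)–(0.376121, 0.651465, 2.0889)  len=0.7522
  (v4,v5,v2) [--+] → (-0.752242, 0, 2.0889)–(-0.376121, 0.651465, 2.0889)  len=0.7522
  (v5,v6,v2) [--+] → (-0.376121, -0.651465, 2.0889)–(-0.752242, 0, 2.0889)  len=0.7522
  (v6,v7,v2) [--+] → (0.376121, -0.651465, 2.0889)–(-0.376121, -0.651465, 2.0889)  len=0.7522
  (v7,v1,v2) [--+] → (0.752242, 0, 2.0889)–(0.376121, -0.651465, 2.0889)  len=0.7522

Chained into 1 loop(s):
  loop 1: 6 segments, perimeter = 4.5135
Total perimeter = 4.513

loops=1 perimeter=4.513


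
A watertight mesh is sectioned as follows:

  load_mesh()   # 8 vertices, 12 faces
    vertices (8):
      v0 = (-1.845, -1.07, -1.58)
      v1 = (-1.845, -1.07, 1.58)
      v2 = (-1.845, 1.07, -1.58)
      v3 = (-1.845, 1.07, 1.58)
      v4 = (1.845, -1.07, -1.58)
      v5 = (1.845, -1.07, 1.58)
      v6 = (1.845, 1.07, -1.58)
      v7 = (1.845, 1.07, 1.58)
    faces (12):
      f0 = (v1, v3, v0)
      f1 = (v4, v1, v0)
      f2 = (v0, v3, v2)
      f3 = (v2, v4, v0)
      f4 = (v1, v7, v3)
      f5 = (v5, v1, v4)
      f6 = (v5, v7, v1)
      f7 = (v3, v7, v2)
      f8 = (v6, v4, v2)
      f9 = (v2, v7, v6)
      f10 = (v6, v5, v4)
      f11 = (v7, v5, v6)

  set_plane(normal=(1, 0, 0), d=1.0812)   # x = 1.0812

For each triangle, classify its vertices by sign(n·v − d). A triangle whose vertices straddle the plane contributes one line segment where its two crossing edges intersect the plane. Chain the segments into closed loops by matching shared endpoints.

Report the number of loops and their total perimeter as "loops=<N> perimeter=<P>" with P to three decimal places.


Straddling triangles (8 of 12):
  (v4,v1,v0) [+--] → (1.0812, -1.07, -0.925906)–(1.0812, -1.07, -1.58)  len=0.6541
  (v2,v4,v0) [-+-] → (1.0812, -0.627037, -1.58)–(1.0812, -1.07, -1.58)  len=0.4430
  (v1,v7,v3) [-+-] → (1.0812, 0.627037, 1.58)–(1.0812, 1.07, 1.58)  len=0.4430
  (v5,v1,v4) [+-+] → (1.0812, -1.07, 1.58)–(1.0812, -1.07, -0.925906)  len=2.5059
  (v5,v7,v1) [++-] → (1.0812, 0.627037, 1.58)–(1.0812, -1.07, 1.58)  len=1.6970
  (v3,v7,v2) [-+-] → (1.0812, 1.07, 1.58)–(1.0812, 1.07, 0.925906)  len=0.6541
  (v6,v4,v2) [++-] → (1.0812, -0.627037, -1.58)–(1.0812, 1.07, -1.58)  len=1.6970
  (v2,v7,v6) [-++] → (1.0812, 1.07, 0.925906)–(1.0812, 1.07, -1.58)  len=2.5059

Chained into 1 loop(s):
  loop 1: 8 segments, perimeter = 10.6000
Total perimeter = 10.600

loops=1 perimeter=10.600


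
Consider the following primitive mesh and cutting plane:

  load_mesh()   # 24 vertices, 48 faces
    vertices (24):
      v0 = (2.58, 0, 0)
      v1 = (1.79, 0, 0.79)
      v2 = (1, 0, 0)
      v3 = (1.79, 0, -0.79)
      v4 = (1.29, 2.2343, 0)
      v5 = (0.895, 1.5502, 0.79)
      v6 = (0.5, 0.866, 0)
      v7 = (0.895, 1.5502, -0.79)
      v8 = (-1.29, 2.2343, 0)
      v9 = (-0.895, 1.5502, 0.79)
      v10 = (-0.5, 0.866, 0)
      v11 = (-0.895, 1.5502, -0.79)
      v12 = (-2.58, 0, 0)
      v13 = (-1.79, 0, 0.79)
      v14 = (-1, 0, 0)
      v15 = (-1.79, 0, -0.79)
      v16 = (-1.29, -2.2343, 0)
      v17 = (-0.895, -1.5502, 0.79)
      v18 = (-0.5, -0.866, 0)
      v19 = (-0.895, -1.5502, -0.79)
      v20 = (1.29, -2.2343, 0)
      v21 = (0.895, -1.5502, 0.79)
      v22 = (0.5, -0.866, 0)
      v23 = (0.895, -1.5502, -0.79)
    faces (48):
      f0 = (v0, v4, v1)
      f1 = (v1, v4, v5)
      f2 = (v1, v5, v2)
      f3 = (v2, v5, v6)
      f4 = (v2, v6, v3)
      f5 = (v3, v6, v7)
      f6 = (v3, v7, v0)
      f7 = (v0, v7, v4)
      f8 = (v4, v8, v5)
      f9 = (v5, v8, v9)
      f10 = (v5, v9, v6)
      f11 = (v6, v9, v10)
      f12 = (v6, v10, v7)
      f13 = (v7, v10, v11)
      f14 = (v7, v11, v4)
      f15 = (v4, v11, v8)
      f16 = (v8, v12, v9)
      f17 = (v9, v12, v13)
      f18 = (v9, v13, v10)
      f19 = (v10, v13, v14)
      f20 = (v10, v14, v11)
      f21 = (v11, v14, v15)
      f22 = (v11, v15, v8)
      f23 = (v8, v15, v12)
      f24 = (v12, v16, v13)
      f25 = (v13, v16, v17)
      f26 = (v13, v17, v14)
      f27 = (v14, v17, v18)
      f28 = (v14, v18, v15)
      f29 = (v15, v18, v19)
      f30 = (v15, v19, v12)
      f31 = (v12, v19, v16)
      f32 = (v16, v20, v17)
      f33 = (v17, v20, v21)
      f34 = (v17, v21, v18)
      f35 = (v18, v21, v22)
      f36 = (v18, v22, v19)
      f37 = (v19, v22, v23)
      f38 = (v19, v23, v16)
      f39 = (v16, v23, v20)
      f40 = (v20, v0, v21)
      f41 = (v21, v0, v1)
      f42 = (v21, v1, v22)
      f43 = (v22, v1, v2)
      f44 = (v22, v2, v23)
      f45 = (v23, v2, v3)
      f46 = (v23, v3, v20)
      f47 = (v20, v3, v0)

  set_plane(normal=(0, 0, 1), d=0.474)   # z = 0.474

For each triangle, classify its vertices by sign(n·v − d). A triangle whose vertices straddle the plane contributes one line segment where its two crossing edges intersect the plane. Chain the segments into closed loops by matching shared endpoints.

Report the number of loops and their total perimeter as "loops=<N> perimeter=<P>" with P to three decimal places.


Straddling triangles (24 of 48):
  (v0,v4,v1) [--+] → (1.59, 0.89372, 0.474)–(2.106, 0, 0.474)  len=1.0320
  (v1,v4,v5) [+-+] → (1.59, 0.89372, 0.474)–(1.053, 1.82384, 0.474)  len=1.0740
  (v1,v5,v2) [++-] → (0.937, 0.93012, 0.474)–(1.474, 0, 0.474)  len=1.0740
  (v2,v5,v6) [-+-] → (0.937, 0.93012, 0.474)–(0.737, 1.27652, 0.474)  len=0.4000
  (v4,v8,v5) [--+] → (0.021, 1.82384, 0.474)–(1.053, 1.82384, 0.474)  len=1.0320
  (v5,v8,v9) [+-+] → (0.021, 1.82384, 0.474)–(-1.053, 1.82384, 0.474)  len=1.0740
  (v5,v9,v6) [++-] → (-0.337, 1.27652, 0.474)–(0.737, 1.27652, 0.474)  len=1.0740
  (v6,v9,v10) [-+-] → (-0.337, 1.27652, 0.474)–(-0.737, 1.27652, 0.474)  len=0.4000
  (v8,v12,v9) [--+] → (-1.569, 0.93012, 0.474)–(-1.053, 1.82384, 0.474)  len=1.0320
  (v9,v12,v13) [+-+] → (-1.569, 0.93012, 0.474)–(-2.106, 0, 0.474)  len=1.0740
  (v9,v13,v10) [++-] → (-1.274, 0.3464, 0.474)–(-0.737, 1.27652, 0.474)  len=1.0740
  (v10,v13,v14) [-+-] → (-1.274, 0.3464, 0.474)–(-1.474, 0, 0.474)  len=0.4000
  (v12,v16,v13) [--+] → (-1.59, -0.89372, 0.474)–(-2.106, 0, 0.474)  len=1.0320
  (v13,v16,v17) [+-+] → (-1.59, -0.89372, 0.474)–(-1.053, -1.82384, 0.474)  len=1.0740
  (v13,v17,v14) [++-] → (-0.937, -0.93012, 0.474)–(-1.474, 0, 0.474)  len=1.0740
  (v14,v17,v18) [-+-] → (-0.937, -0.93012, 0.474)–(-0.737, -1.27652, 0.474)  len=0.4000
  (v16,v20,v17) [--+] → (-0.021, -1.82384, 0.474)–(-1.053, -1.82384, 0.474)  len=1.0320
  (v17,v20,v21) [+-+] → (-0.021, -1.82384, 0.474)–(1.053, -1.82384, 0.474)  len=1.0740
  (v17,v21,v18) [++-] → (0.337, -1.27652, 0.474)–(-0.737, -1.27652, 0.474)  len=1.0740
  (v18,v21,v22) [-+-] → (0.337, -1.27652, 0.474)–(0.737, -1.27652, 0.474)  len=0.4000
  (v20,v0,v21) [--+] → (1.569, -0.93012, 0.474)–(1.053, -1.82384, 0.474)  len=1.0320
  (v21,v0,v1) [+-+] → (1.569, -0.93012, 0.474)–(2.106, 0, 0.474)  len=1.0740
  (v21,v1,v22) [++-] → (1.274, -0.3464, 0.474)–(0.737, -1.27652, 0.474)  len=1.0740
  (v22,v1,v2) [-+-] → (1.274, -0.3464, 0.474)–(1.474, 0, 0.474)  len=0.4000

Chained into 2 loop(s):
  loop 1: 12 segments, perimeter = 12.6360
  loop 2: 12 segments, perimeter = 8.8440
Total perimeter = 21.480

loops=2 perimeter=21.480


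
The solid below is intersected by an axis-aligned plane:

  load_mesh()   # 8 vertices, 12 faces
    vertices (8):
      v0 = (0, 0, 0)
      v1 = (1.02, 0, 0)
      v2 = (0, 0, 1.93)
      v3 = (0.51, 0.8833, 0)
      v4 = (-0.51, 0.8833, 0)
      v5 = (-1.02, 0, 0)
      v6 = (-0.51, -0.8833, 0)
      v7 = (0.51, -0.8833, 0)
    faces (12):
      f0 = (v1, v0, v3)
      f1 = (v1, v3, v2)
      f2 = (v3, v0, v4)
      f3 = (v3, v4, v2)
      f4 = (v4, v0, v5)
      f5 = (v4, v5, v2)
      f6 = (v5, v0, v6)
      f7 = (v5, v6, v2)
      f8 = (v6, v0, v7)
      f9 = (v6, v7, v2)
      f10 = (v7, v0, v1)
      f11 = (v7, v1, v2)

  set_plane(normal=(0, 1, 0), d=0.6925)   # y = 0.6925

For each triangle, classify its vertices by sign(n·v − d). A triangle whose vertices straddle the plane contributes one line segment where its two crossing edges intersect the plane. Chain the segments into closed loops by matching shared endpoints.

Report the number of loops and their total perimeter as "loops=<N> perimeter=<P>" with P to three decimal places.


Straddling triangles (6 of 12):
  (v1,v0,v3) [--+] → (0.399836, 0.6925, 0)–(0.620164, 0.6925, 0)  len=0.2203
  (v1,v3,v2) [-+-] → (0.620164, 0.6925, 0)–(0.399836, 0.6925, 0.416896)  len=0.4715
  (v3,v0,v4) [+-+] → (0.399836, 0.6925, 0)–(-0.399836, 0.6925, 0)  len=0.7997
  (v3,v4,v2) [++-] → (-0.399836, 0.6925, 0.416896)–(0.399836, 0.6925, 0.416896)  len=0.7997
  (v4,v0,v5) [+--] → (-0.399836, 0.6925, 0)–(-0.620164, 0.6925, 0)  len=0.2203
  (v4,v5,v2) [+--] → (-0.620164, 0.6925, 0)–(-0.399836, 0.6925, 0.416896)  len=0.4715

Chained into 1 loop(s):
  loop 1: 6 segments, perimeter = 2.9831
Total perimeter = 2.983

loops=1 perimeter=2.983


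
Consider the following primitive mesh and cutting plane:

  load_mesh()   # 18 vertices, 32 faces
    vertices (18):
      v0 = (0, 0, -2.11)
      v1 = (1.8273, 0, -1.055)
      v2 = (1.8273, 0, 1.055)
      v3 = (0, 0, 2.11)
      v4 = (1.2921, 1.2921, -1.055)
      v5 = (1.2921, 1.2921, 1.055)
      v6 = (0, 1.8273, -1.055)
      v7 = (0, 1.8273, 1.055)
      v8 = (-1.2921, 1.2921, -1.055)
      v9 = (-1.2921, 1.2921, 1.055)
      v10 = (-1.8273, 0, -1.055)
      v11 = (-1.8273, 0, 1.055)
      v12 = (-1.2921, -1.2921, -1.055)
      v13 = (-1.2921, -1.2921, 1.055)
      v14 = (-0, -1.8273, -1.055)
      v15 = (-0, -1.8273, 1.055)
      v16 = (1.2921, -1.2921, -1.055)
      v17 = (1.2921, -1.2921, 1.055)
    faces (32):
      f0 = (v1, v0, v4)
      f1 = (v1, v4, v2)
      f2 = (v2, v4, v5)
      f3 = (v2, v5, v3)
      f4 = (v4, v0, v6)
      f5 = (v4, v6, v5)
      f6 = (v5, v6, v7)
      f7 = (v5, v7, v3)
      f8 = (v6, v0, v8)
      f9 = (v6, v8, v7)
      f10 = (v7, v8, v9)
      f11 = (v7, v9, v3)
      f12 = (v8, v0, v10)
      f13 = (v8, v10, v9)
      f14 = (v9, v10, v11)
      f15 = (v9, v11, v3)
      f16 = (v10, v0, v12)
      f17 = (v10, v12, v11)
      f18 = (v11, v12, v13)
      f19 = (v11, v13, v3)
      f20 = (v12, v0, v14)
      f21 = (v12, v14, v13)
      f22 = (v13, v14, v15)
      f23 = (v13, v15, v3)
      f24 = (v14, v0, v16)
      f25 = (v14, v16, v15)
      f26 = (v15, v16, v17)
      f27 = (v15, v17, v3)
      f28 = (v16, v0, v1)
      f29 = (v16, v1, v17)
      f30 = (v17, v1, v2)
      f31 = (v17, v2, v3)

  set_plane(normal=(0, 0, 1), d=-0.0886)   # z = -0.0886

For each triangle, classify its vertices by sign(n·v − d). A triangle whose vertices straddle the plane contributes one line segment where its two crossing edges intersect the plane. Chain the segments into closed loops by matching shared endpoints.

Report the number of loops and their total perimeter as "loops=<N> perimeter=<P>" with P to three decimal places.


Straddling triangles (16 of 32):
  (v1,v4,v2) [--+] → (1.53723, 0.700306, -0.0886)–(1.8273, 0, -0.0886)  len=0.7580
  (v2,v4,v5) [+-+] → (1.53723, 0.700306, -0.0886)–(1.2921, 1.2921, -0.0886)  len=0.6406
  (v4,v6,v5) [--+] → (0.591794, 1.58217, -0.0886)–(1.2921, 1.2921, -0.0886)  len=0.7580
  (v5,v6,v7) [+-+] → (0.591794, 1.58217, -0.0886)–(0, 1.8273, -0.0886)  len=0.6406
  (v6,v8,v7) [--+] → (-0.700306, 1.53723, -0.0886)–(0, 1.8273, -0.0886)  len=0.7580
  (v7,v8,v9) [+-+] → (-0.700306, 1.53723, -0.0886)–(-1.2921, 1.2921, -0.0886)  len=0.6406
  (v8,v10,v9) [--+] → (-1.58217, 0.591794, -0.0886)–(-1.2921, 1.2921, -0.0886)  len=0.7580
  (v9,v10,v11) [+-+] → (-1.58217, 0.591794, -0.0886)–(-1.8273, 0, -0.0886)  len=0.6406
  (v10,v12,v11) [--+] → (-1.53723, -0.700306, -0.0886)–(-1.8273, 0, -0.0886)  len=0.7580
  (v11,v12,v13) [+-+] → (-1.53723, -0.700306, -0.0886)–(-1.2921, -1.2921, -0.0886)  len=0.6406
  (v12,v14,v13) [--+] → (-0.591794, -1.58217, -0.0886)–(-1.2921, -1.2921, -0.0886)  len=0.7580
  (v13,v14,v15) [+-+] → (-0.591794, -1.58217, -0.0886)–(0, -1.8273, -0.0886)  len=0.6406
  (v14,v16,v15) [--+] → (0.700306, -1.53723, -0.0886)–(0, -1.8273, -0.0886)  len=0.7580
  (v15,v16,v17) [+-+] → (0.700306, -1.53723, -0.0886)–(1.2921, -1.2921, -0.0886)  len=0.6406
  (v16,v1,v17) [--+] → (1.58217, -0.591794, -0.0886)–(1.2921, -1.2921, -0.0886)  len=0.7580
  (v17,v1,v2) [+-+] → (1.58217, -0.591794, -0.0886)–(1.8273, 0, -0.0886)  len=0.6406

Chained into 1 loop(s):
  loop 1: 16 segments, perimeter = 11.1885
Total perimeter = 11.188

loops=1 perimeter=11.188


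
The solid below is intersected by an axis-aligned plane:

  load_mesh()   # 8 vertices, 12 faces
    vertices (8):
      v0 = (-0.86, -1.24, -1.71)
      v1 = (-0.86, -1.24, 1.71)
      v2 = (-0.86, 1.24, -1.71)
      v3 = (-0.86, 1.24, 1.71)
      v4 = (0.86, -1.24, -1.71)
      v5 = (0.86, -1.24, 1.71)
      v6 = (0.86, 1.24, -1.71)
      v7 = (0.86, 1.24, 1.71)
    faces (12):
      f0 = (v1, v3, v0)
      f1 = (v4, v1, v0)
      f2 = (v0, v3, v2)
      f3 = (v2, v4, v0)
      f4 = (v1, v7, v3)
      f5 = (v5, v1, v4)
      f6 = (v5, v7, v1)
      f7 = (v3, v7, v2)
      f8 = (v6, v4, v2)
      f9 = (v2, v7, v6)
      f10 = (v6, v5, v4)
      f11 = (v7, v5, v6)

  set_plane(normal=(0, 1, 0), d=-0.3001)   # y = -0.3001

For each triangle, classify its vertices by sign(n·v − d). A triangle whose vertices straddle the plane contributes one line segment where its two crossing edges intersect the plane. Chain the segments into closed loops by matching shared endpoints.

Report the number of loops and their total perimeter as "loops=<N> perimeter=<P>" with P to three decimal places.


Straddling triangles (8 of 12):
  (v1,v3,v0) [-+-] → (-0.86, -0.3001, 1.71)–(-0.86, -0.3001, -0.413848)  len=2.1238
  (v0,v3,v2) [-++] → (-0.86, -0.3001, -0.413848)–(-0.86, -0.3001, -1.71)  len=1.2962
  (v2,v4,v0) [+--] → (0.208134, -0.3001, -1.71)–(-0.86, -0.3001, -1.71)  len=1.0681
  (v1,v7,v3) [-++] → (-0.208134, -0.3001, 1.71)–(-0.86, -0.3001, 1.71)  len=0.6519
  (v5,v7,v1) [-+-] → (0.86, -0.3001, 1.71)–(-0.208134, -0.3001, 1.71)  len=1.0681
  (v6,v4,v2) [+-+] → (0.86, -0.3001, -1.71)–(0.208134, -0.3001, -1.71)  len=0.6519
  (v6,v5,v4) [+--] → (0.86, -0.3001, 0.413848)–(0.86, -0.3001, -1.71)  len=2.1238
  (v7,v5,v6) [+-+] → (0.86, -0.3001, 1.71)–(0.86, -0.3001, 0.413848)  len=1.2962

Chained into 1 loop(s):
  loop 1: 8 segments, perimeter = 10.2800
Total perimeter = 10.280

loops=1 perimeter=10.280


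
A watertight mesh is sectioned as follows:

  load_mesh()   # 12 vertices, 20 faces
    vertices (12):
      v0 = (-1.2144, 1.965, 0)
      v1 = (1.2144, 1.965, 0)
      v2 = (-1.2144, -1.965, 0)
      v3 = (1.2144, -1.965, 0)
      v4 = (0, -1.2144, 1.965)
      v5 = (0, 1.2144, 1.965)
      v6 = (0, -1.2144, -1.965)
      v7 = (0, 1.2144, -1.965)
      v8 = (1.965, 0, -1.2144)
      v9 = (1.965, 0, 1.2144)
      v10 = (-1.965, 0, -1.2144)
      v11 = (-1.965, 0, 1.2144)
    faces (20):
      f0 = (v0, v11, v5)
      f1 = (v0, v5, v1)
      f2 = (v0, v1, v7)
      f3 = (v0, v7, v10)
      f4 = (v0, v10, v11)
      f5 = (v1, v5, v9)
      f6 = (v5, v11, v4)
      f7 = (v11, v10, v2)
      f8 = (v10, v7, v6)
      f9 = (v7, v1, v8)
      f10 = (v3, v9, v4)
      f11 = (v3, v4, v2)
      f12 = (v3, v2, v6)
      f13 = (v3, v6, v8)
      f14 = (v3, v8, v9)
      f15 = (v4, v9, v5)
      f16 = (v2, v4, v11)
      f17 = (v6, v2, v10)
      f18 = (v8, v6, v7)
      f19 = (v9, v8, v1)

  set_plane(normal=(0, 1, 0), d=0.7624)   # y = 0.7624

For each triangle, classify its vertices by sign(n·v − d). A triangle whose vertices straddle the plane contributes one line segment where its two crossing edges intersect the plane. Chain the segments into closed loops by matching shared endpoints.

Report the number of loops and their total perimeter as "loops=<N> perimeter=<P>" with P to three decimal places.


loops=1 perimeter=11.436

Straddling triangles (10 of 20):
  (v0,v11,v5) [+-+] → (-1.67377, 0.7624, 0.743225)–(-0.731374, 0.7624, 1.68563)  len=1.3328
  (v0,v7,v10) [++-] → (-0.731374, 0.7624, -1.68563)–(-1.67377, 0.7624, -0.743225)  len=1.3328
  (v0,v10,v11) [+--] → (-1.67377, 0.7624, -0.743225)–(-1.67377, 0.7624, 0.743225)  len=1.4865
  (v1,v5,v9) [++-] → (0.731374, 0.7624, 1.68563)–(1.67377, 0.7624, 0.743225)  len=1.3328
  (v5,v11,v4) [+--] → (-0.731374, 0.7624, 1.68563)–(0, 0.7624, 1.965)  len=0.7829
  (v10,v7,v6) [-+-] → (-0.731374, 0.7624, -1.68563)–(0, 0.7624, -1.965)  len=0.7829
  (v7,v1,v8) [++-] → (1.67377, 0.7624, -0.743225)–(0.731374, 0.7624, -1.68563)  len=1.3328
  (v4,v9,v5) [--+] → (0.731374, 0.7624, 1.68563)–(0, 0.7624, 1.965)  len=0.7829
  (v8,v6,v7) [--+] → (0, 0.7624, -1.965)–(0.731374, 0.7624, -1.68563)  len=0.7829
  (v9,v8,v1) [--+] → (1.67377, 0.7624, -0.743225)–(1.67377, 0.7624, 0.743225)  len=1.4865

Chained into 1 loop(s):
  loop 1: 10 segments, perimeter = 11.4356
Total perimeter = 11.436


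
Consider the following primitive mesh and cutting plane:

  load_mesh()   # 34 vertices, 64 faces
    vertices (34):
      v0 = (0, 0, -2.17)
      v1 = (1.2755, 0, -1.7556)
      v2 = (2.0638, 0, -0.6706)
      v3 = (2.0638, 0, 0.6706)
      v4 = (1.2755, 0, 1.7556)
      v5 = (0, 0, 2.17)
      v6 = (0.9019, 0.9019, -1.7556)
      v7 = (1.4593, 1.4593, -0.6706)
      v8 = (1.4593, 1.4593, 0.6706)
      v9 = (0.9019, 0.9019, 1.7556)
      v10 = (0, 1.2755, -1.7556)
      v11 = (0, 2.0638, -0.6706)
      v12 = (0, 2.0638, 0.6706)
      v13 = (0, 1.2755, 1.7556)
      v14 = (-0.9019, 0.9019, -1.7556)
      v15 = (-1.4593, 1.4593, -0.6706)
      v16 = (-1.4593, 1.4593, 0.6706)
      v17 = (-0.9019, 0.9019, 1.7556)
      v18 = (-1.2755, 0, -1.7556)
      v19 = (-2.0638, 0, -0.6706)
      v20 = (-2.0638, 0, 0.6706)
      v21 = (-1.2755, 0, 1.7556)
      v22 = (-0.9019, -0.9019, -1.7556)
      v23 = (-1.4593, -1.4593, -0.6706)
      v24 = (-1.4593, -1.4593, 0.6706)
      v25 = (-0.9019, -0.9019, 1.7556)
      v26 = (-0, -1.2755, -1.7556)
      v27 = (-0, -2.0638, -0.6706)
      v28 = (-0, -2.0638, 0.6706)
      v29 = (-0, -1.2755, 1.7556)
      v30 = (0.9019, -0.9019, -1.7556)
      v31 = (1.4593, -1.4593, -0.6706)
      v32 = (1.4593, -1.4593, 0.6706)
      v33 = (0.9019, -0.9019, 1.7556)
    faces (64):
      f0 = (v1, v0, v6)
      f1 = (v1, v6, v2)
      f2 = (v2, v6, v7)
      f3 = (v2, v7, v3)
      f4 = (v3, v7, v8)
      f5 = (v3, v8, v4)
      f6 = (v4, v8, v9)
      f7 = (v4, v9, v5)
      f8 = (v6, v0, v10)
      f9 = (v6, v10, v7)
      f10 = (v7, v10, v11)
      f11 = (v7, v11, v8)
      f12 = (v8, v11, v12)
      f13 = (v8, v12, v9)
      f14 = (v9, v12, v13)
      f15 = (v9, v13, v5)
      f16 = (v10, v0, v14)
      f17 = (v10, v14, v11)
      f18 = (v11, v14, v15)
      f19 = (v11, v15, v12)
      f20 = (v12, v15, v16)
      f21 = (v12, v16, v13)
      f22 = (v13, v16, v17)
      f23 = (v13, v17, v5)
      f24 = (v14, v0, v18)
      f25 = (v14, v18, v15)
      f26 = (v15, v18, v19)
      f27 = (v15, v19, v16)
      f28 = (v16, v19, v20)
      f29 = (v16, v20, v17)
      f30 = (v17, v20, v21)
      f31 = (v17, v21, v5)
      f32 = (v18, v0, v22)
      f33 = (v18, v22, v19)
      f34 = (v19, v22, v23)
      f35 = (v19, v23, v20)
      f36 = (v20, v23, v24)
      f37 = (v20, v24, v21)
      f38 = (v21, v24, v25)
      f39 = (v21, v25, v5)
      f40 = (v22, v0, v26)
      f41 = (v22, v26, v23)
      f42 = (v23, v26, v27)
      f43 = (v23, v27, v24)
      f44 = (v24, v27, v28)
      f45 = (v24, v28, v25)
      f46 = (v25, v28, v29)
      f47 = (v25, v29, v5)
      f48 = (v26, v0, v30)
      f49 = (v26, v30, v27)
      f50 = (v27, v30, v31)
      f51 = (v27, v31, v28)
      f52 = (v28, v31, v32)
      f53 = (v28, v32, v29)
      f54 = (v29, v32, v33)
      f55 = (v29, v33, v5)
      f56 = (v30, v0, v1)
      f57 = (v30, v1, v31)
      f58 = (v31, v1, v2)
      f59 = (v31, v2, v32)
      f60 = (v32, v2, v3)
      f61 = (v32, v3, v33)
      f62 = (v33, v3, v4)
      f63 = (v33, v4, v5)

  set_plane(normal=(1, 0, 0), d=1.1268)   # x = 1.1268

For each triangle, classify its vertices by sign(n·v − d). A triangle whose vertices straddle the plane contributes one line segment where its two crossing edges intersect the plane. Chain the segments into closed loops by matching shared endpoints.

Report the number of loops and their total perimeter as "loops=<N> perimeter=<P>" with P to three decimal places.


Straddling triangles (20 of 64):
  (v1,v0,v6) [+--] → (1.1268, 0, -1.80391)–(1.1268, 0.358974, -1.7556)  len=0.3622
  (v1,v6,v2) [+-+] → (1.1268, 0.358974, -1.7556)–(1.1268, 0.727326, -1.54558)  len=0.4240
  (v2,v6,v7) [+-+] → (1.1268, 0.727326, -1.54558)–(1.1268, 1.1268, -1.31782)  len=0.4598
  (v4,v8,v9) [++-] → (1.1268, 1.1268, 1.31782)–(1.1268, 0.358974, 1.7556)  len=0.8839
  (v4,v9,v5) [+--] → (1.1268, 0.358974, 1.7556)–(1.1268, 0, 1.80391)  len=0.3622
  (v6,v10,v7) [--+] → (1.1268, 1.41742, -0.917816)–(1.1268, 1.1268, -1.31782)  len=0.4944
  (v7,v10,v11) [+--] → (1.1268, 1.41742, -0.917816)–(1.1268, 1.59703, -0.6706)  len=0.3056
  (v7,v11,v8) [+-+] → (1.1268, 1.59703, -0.6706)–(1.1268, 1.59703, 0.365009)  len=1.0356
  (v8,v11,v12) [+--] → (1.1268, 1.59703, 0.365009)–(1.1268, 1.59703, 0.6706)  len=0.3056
  (v8,v12,v9) [+--] → (1.1268, 1.59703, 0.6706)–(1.1268, 1.1268, 1.31782)  len=0.8000
  (v27,v30,v31) [--+] → (1.1268, -1.1268, -1.31782)–(1.1268, -1.59703, -0.6706)  len=0.8000
  (v27,v31,v28) [-+-] → (1.1268, -1.59703, -0.6706)–(1.1268, -1.59703, -0.365009)  len=0.3056
  (v28,v31,v32) [-++] → (1.1268, -1.59703, -0.365009)–(1.1268, -1.59703, 0.6706)  len=1.0356
  (v28,v32,v29) [-+-] → (1.1268, -1.59703, 0.6706)–(1.1268, -1.41742, 0.917816)  len=0.3056
  (v29,v32,v33) [-+-] → (1.1268, -1.41742, 0.917816)–(1.1268, -1.1268, 1.31782)  len=0.4944
  (v30,v0,v1) [--+] → (1.1268, 0, -1.80391)–(1.1268, -0.358974, -1.7556)  len=0.3622
  (v30,v1,v31) [-++] → (1.1268, -0.358974, -1.7556)–(1.1268, -1.1268, -1.31782)  len=0.8839
  (v32,v3,v33) [++-] → (1.1268, -0.727326, 1.54558)–(1.1268, -1.1268, 1.31782)  len=0.4598
  (v33,v3,v4) [-++] → (1.1268, -0.727326, 1.54558)–(1.1268, -0.358974, 1.7556)  len=0.4240
  (v33,v4,v5) [-+-] → (1.1268, -0.358974, 1.7556)–(1.1268, 0, 1.80391)  len=0.3622

Chained into 1 loop(s):
  loop 1: 20 segments, perimeter = 10.8667
Total perimeter = 10.867

loops=1 perimeter=10.867


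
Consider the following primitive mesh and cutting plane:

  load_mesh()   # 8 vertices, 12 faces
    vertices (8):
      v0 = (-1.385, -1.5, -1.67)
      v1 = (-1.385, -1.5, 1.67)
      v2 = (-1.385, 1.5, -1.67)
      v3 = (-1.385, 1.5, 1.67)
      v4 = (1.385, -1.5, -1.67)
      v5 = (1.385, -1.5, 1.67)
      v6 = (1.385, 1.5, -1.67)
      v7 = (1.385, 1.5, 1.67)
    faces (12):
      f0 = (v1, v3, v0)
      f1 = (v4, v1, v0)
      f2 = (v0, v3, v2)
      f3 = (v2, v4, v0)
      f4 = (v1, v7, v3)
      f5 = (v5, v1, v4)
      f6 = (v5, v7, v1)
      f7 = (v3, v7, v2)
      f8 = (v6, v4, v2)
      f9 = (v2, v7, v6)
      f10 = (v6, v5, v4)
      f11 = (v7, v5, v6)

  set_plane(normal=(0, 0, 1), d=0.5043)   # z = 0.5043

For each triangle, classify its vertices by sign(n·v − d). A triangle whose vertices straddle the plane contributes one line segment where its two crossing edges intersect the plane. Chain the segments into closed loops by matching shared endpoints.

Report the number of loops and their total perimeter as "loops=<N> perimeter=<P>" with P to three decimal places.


loops=1 perimeter=11.540

Straddling triangles (8 of 12):
  (v1,v3,v0) [++-] → (-1.385, 0.452964, 0.5043)–(-1.385, -1.5, 0.5043)  len=1.9530
  (v4,v1,v0) [-+-] → (-0.418237, -1.5, 0.5043)–(-1.385, -1.5, 0.5043)  len=0.9668
  (v0,v3,v2) [-+-] → (-1.385, 0.452964, 0.5043)–(-1.385, 1.5, 0.5043)  len=1.0470
  (v5,v1,v4) [++-] → (-0.418237, -1.5, 0.5043)–(1.385, -1.5, 0.5043)  len=1.8032
  (v3,v7,v2) [++-] → (0.418237, 1.5, 0.5043)–(-1.385, 1.5, 0.5043)  len=1.8032
  (v2,v7,v6) [-+-] → (0.418237, 1.5, 0.5043)–(1.385, 1.5, 0.5043)  len=0.9668
  (v6,v5,v4) [-+-] → (1.385, -0.452964, 0.5043)–(1.385, -1.5, 0.5043)  len=1.0470
  (v7,v5,v6) [++-] → (1.385, -0.452964, 0.5043)–(1.385, 1.5, 0.5043)  len=1.9530

Chained into 1 loop(s):
  loop 1: 8 segments, perimeter = 11.5400
Total perimeter = 11.540


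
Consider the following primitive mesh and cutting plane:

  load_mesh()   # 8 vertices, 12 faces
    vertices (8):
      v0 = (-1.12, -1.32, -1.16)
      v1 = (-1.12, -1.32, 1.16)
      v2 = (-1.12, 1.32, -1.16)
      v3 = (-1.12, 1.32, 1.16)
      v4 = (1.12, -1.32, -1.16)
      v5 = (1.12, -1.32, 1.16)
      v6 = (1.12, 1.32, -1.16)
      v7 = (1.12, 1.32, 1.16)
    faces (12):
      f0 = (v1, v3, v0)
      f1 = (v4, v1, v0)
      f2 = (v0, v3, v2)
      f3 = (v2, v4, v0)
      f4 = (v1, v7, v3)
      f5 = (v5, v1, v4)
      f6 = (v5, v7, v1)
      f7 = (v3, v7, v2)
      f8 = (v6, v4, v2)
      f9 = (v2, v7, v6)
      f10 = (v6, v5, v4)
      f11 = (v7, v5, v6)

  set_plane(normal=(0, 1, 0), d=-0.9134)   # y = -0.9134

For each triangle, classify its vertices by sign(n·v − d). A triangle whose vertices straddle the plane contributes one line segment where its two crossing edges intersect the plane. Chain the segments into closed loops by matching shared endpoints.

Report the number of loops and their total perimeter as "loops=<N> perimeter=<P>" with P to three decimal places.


Straddling triangles (8 of 12):
  (v1,v3,v0) [-+-] → (-1.12, -0.9134, 1.16)–(-1.12, -0.9134, -0.802685)  len=1.9627
  (v0,v3,v2) [-++] → (-1.12, -0.9134, -0.802685)–(-1.12, -0.9134, -1.16)  len=0.3573
  (v2,v4,v0) [+--] → (0.775006, -0.9134, -1.16)–(-1.12, -0.9134, -1.16)  len=1.8950
  (v1,v7,v3) [-++] → (-0.775006, -0.9134, 1.16)–(-1.12, -0.9134, 1.16)  len=0.3450
  (v5,v7,v1) [-+-] → (1.12, -0.9134, 1.16)–(-0.775006, -0.9134, 1.16)  len=1.8950
  (v6,v4,v2) [+-+] → (1.12, -0.9134, -1.16)–(0.775006, -0.9134, -1.16)  len=0.3450
  (v6,v5,v4) [+--] → (1.12, -0.9134, 0.802685)–(1.12, -0.9134, -1.16)  len=1.9627
  (v7,v5,v6) [+-+] → (1.12, -0.9134, 1.16)–(1.12, -0.9134, 0.802685)  len=0.3573

Chained into 1 loop(s):
  loop 1: 8 segments, perimeter = 9.1200
Total perimeter = 9.120

loops=1 perimeter=9.120


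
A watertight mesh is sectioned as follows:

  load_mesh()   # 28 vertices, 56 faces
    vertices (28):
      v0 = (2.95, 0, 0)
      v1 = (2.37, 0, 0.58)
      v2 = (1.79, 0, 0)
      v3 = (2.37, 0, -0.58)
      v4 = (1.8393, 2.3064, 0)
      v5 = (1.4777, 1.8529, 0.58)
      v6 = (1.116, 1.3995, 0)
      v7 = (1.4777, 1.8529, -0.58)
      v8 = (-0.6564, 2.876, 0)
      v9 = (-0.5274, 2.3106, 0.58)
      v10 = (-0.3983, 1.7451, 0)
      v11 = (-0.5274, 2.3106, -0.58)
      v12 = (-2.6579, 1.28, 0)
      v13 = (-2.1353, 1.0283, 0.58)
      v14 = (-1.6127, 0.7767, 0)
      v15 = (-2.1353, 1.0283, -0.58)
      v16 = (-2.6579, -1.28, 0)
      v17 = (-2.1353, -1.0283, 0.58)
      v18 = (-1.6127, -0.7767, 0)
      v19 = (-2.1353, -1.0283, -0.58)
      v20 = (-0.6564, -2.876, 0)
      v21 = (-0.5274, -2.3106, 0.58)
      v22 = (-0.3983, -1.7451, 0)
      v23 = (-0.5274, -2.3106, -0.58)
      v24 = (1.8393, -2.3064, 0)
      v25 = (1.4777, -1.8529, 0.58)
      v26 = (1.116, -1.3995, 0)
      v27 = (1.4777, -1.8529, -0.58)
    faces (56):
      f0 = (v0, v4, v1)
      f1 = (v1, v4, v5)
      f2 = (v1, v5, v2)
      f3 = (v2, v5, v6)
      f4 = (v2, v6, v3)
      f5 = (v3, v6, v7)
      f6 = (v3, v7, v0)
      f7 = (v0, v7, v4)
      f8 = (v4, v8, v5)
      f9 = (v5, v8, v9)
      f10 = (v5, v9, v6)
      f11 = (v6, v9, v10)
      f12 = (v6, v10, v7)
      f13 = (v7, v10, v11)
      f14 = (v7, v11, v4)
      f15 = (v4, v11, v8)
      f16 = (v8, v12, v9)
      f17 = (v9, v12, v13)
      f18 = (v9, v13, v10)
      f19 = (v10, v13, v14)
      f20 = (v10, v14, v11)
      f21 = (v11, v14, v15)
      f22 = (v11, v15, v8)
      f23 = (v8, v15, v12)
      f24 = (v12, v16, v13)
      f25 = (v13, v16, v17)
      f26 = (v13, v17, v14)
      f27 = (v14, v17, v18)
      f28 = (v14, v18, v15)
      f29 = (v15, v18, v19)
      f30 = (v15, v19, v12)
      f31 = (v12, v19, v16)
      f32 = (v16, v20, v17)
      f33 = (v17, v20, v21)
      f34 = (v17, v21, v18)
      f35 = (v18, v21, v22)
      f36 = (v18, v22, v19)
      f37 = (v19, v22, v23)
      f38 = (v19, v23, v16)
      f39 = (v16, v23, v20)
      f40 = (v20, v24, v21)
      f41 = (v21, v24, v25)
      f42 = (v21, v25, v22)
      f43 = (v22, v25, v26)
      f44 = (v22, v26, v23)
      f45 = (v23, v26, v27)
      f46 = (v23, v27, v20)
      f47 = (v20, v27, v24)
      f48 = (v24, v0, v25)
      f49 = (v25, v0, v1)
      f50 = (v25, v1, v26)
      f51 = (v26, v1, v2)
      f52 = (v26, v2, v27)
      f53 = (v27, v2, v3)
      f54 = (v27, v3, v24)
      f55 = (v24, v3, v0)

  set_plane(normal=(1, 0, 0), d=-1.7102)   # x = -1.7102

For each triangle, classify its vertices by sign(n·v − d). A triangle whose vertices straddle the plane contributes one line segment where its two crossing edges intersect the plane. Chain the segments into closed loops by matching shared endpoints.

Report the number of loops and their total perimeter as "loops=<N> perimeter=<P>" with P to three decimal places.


Straddling triangles (18 of 56):
  (v8,v12,v9) [+-+] → (-1.7102, 2.0357, 0)–(-1.7102, 1.73844, 0.257999)  len=0.3936
  (v9,v12,v13) [+--] → (-1.7102, 1.73844, 0.257999)–(-1.7102, 1.36732, 0.58)  len=0.4913
  (v9,v13,v10) [+-+] → (-1.7102, 1.36732, 0.58)–(-1.7102, 1.20372, 0.438055)  len=0.2166
  (v10,v13,v14) [+-+] → (-1.7102, 1.20372, 0.438055)–(-1.7102, 0.82364, 0.108209)  len=0.5033
  (v11,v14,v15) [++-] → (-1.7102, 0.82364, -0.108209)–(-1.7102, 1.36732, -0.58)  len=0.7198
  (v11,v15,v8) [+-+] → (-1.7102, 1.36732, -0.58)–(-1.7102, 1.55941, -0.413283)  len=0.2543
  (v8,v15,v12) [+--] → (-1.7102, 1.55941, -0.413283)–(-1.7102, 2.0357, 0)  len=0.6306
  (v13,v17,v14) [--+] → (-1.7102, 0.439946, 0.108209)–(-1.7102, 0.82364, 0.108209)  len=0.3837
  (v14,v17,v18) [+-+] → (-1.7102, 0.439946, 0.108209)–(-1.7102, -0.82364, 0.108209)  len=1.2636
  (v14,v18,v15) [++-] → (-1.7102, -0.439946, -0.108209)–(-1.7102, 0.82364, -0.108209)  len=1.2636
  (v15,v18,v19) [-+-] → (-1.7102, -0.439946, -0.108209)–(-1.7102, -0.82364, -0.108209)  len=0.3837
  (v16,v20,v17) [-+-] → (-1.7102, -2.0357, 0)–(-1.7102, -1.55941, 0.413283)  len=0.6306
  (v17,v20,v21) [-++] → (-1.7102, -1.55941, 0.413283)–(-1.7102, -1.36732, 0.58)  len=0.2543
  (v17,v21,v18) [-++] → (-1.7102, -1.36732, 0.58)–(-1.7102, -0.82364, 0.108209)  len=0.7198
  (v18,v22,v19) [++-] → (-1.7102, -1.20372, -0.438055)–(-1.7102, -0.82364, -0.108209)  len=0.5033
  (v19,v22,v23) [-++] → (-1.7102, -1.20372, -0.438055)–(-1.7102, -1.36732, -0.58)  len=0.2166
  (v19,v23,v16) [-+-] → (-1.7102, -1.36732, -0.58)–(-1.7102, -1.73844, -0.257999)  len=0.4913
  (v16,v23,v20) [-++] → (-1.7102, -1.73844, -0.257999)–(-1.7102, -2.0357, 0)  len=0.3936

Chained into 1 loop(s):
  loop 1: 18 segments, perimeter = 9.7137
Total perimeter = 9.714

loops=1 perimeter=9.714
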